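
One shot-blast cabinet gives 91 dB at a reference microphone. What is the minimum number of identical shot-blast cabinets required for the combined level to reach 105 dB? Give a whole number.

The shortfall is 105 − 91 = 14.0 dB, and N units add 10·log₁₀ N, so need 10·log₁₀ N ≥ 14.0.
N ≥ 10^(14.0/10) = 25.119, so N = 26.

26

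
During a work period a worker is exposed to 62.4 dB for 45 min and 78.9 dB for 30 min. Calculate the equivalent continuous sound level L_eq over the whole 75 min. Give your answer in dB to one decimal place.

Weight each interval's intensity by its duration and average over T = 75 min:
Σ tᵢ·10^(Lᵢ/10) = 45·10^(62.4/10) + 30·10^(78.9/10) = 2.407e+09.
L_eq = 10·log₁₀(2.407e+09/75) = 75.06 dB.

75.1 dB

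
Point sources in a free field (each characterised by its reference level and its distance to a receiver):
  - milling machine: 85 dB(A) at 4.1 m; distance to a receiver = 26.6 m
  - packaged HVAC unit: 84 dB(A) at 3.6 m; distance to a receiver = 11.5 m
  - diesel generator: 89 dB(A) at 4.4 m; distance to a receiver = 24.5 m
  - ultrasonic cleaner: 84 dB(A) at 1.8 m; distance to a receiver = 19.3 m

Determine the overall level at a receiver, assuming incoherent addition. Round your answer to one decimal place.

77.8 dB(A)

First find each source's level at the receiver (point-source: −20·log₁₀(r/r_ref)), then combine on an intensity basis.
milling machine: 85 − 20·log₁₀(26.6/4.1) = 85 − 16.24 = 68.76 dB(A).
packaged HVAC unit: 84 − 20·log₁₀(11.5/3.6) = 84 − 10.09 = 73.91 dB(A).
diesel generator: 89 − 20·log₁₀(24.5/4.4) = 89 − 14.91 = 74.09 dB(A).
ultrasonic cleaner: 84 − 20·log₁₀(19.3/1.8) = 84 − 20.61 = 63.39 dB(A).
Σ 10^(L/10) = 5.993e+07 → L_total = 10·log₁₀(5.993e+07) = 77.78 dB(A).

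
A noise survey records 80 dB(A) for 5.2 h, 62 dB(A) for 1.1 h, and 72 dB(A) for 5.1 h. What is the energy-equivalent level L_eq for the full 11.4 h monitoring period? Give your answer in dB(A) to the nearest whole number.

77 dB(A)

L_eq = 10·log₁₀[(1/T)·Σ tᵢ·10^(Lᵢ/10)] with T = 11.4 h.
Σ tᵢ·10^(Lᵢ/10) = 5.2·10^(80/10) + 1.1·10^(62/10) + 5.1·10^(72/10) = 6.026e+08.
L_eq = 10·log₁₀(6.026e+08/11.4) = 77.23 dB(A).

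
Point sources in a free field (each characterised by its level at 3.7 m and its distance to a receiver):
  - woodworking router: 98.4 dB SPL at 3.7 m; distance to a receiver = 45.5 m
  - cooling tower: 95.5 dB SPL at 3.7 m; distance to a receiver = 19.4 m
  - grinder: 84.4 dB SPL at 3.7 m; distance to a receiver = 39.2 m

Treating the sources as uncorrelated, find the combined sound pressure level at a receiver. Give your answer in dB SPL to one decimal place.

Propagate each source to the receiver with L = L_ref − 20·log₁₀(r/r_ref), then add intensities.
woodworking router: 98.4 − 20·log₁₀(45.5/3.7) = 98.4 − 21.80 = 76.60 dB SPL.
cooling tower: 95.5 − 20·log₁₀(19.4/3.7) = 95.5 − 14.39 = 81.11 dB SPL.
grinder: 84.4 − 20·log₁₀(39.2/3.7) = 84.4 − 20.50 = 63.90 dB SPL.
Σ 10^(L/10) = 1.773e+08 → L_total = 10·log₁₀(1.773e+08) = 82.49 dB SPL.

82.5 dB SPL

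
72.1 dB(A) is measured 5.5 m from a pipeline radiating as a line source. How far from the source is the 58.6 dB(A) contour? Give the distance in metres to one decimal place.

123.1 m

The 13.5 dB drop corresponds to a distance ratio of 10^(13.5/10) for a line source.
r₂ = 5.5·10^((72.1−58.6)/10) = 5.5·10^(13.5/10) = 123.13 m.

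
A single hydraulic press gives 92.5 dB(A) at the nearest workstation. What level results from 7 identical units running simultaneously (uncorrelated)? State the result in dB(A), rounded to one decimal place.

101.0 dB(A)

With 7 equal, uncorrelated contributions the intensity is 7× that of one unit, giving a rise of 10·log₁₀ 7.
L_total = 92.5 + 10·log₁₀(7) = 92.5 + 8.451 = 100.95 dB(A).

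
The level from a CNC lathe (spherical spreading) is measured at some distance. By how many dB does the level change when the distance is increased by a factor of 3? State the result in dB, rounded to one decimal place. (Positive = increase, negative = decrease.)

-9.5 dB

With spherical spreading the level changes by −20·log₁₀(r₂/r₁).
ΔL = −20·log₁₀(3) = -9.54 dB.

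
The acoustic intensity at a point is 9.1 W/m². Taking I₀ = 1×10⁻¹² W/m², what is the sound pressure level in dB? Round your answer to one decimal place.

129.6 dB

Dividing by I₀ shifts the exponent by 12: I/I₀ = 9.1×10^12.
L = 10·(0.9590 + 12) = 129.59 dB.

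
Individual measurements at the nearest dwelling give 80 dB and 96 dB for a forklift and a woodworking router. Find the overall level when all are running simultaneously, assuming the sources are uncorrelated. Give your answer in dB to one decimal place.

96.1 dB

For uncorrelated sources the intensities add, so convert each level to linear form, sum, and take 10·log₁₀ of the total.
Σ 10^(L/10) = 10^(80/10) + 10^(96/10) = 4.081e+09.
L_total = 10·log₁₀(4.081e+09) = 96.11 dB.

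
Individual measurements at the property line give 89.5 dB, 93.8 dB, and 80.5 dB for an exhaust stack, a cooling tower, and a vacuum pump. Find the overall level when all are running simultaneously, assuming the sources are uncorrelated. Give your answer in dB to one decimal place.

For uncorrelated sources the intensities add, so convert each level to linear form, sum, and take 10·log₁₀ of the total.
Σ 10^(L/10) = 10^(89.5/10) + 10^(93.8/10) + 10^(80.5/10) = 3.402e+09.
L_total = 10·log₁₀(3.402e+09) = 95.32 dB.

95.3 dB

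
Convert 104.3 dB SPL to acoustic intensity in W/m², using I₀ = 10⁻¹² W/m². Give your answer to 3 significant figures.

0.0269 W/m²

L = 10·log₁₀(I/I₀) ⇒ I = I₀·10^(L/10) = 10⁻¹² × 10^10.43.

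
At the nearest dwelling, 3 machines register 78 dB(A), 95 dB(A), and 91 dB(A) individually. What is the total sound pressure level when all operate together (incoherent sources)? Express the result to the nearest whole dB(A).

Incoherent sources combine by intensity addition: L_total = 10·log₁₀(Σ 10^(L_i/10)).
Σ 10^(L/10) = 10^(78/10) + 10^(95/10) + 10^(91/10) = 4.484e+09.
L_total = 10·log₁₀(4.484e+09) = 96.52 dB(A).

97 dB(A)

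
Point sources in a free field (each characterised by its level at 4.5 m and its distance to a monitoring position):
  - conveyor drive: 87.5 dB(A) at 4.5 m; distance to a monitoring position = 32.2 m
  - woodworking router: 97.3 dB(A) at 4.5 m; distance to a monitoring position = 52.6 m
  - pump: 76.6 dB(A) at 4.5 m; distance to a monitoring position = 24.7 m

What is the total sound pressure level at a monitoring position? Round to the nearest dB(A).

77 dB(A)

Apply inverse-square spreading to bring every level to the receiver, then sum 10^(L/10).
conveyor drive: 87.5 − 20·log₁₀(32.2/4.5) = 87.5 − 17.09 = 70.41 dB(A).
woodworking router: 97.3 − 20·log₁₀(52.6/4.5) = 97.3 − 21.36 = 75.94 dB(A).
pump: 76.6 − 20·log₁₀(24.7/4.5) = 76.6 − 14.79 = 61.81 dB(A).
Σ 10^(L/10) = 5.181e+07 → L_total = 10·log₁₀(5.181e+07) = 77.14 dB(A).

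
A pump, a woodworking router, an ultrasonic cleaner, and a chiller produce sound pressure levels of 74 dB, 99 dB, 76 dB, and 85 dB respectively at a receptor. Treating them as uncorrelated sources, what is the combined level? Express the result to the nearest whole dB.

Incoherent sources combine by intensity addition: L_total = 10·log₁₀(Σ 10^(L_i/10)).
Σ 10^(L/10) = 10^(74/10) + 10^(99/10) + 10^(76/10) + 10^(85/10) = 8.324e+09.
L_total = 10·log₁₀(8.324e+09) = 99.20 dB.

99 dB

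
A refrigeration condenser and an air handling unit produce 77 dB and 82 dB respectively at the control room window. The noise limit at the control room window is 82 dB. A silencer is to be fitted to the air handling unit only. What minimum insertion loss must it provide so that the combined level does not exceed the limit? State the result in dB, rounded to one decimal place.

Fixed contribution from the other source: Σ 10^(L/10) = 10^(77/10) = 5.012e+07 (77.00 dB).
The limit corresponds to 10^(82/10) = 1.585e+08; subtracting the fixed part leaves 1.084e+08 for the air handling unit, i.e. 80.35 dB.
So the air handling unit must be reduced from 82 to 80.35 dB: IL = 1.65 dB.

1.7 dB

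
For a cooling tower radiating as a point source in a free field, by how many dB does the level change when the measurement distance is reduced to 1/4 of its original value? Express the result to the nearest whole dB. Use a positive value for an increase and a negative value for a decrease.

+12 dB

With spherical spreading the level changes by −20·log₁₀(r₂/r₁).
ΔL = −20·log₁₀(0.25) = +12.04 dB.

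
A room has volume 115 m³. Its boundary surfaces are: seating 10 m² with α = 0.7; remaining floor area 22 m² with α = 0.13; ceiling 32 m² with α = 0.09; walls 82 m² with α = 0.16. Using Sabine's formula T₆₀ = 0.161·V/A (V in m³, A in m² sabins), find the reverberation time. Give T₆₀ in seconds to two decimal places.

0.72 s

Summing Sᵢαᵢ: 10·0.7 + 22·0.13 + 32·0.09 + 82·0.16 = 25.86 m².
T₆₀ = 0.161·V/A = 0.161·115/25.86 = 0.716 s.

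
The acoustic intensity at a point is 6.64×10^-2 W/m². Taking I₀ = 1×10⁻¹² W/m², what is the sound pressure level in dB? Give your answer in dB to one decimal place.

108.2 dB

Dividing by I₀ shifts the exponent by 12: I/I₀ = 6.64×10^10.
L = 10·(0.8222 + 10) = 108.22 dB.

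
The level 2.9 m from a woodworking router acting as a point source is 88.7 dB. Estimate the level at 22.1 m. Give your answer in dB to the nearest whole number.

71 dB

For a point source, L₂ = L₁ − 20·log₁₀(r₂/r₁).
L₂ = 88.7 − 20·log₁₀(22.1/2.9) = 88.7 − 17.640 = 71.06 dB.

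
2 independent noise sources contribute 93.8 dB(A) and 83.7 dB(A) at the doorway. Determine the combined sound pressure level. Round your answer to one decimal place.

94.2 dB(A)

Incoherent sources combine by intensity addition: L_total = 10·log₁₀(Σ 10^(L_i/10)).
Σ 10^(L/10) = 10^(93.8/10) + 10^(83.7/10) = 2.633e+09.
L_total = 10·log₁₀(2.633e+09) = 94.20 dB(A).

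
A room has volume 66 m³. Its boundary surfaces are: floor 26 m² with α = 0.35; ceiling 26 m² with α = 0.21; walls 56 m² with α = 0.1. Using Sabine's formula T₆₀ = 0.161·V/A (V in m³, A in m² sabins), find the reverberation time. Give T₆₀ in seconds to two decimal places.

A = Σ Sᵢαᵢ = 26·0.35 + 26·0.21 + 56·0.1 = 20.16 m².
T₆₀ = 0.161·V/A = 0.161·66/20.16 = 0.527 s.

0.53 s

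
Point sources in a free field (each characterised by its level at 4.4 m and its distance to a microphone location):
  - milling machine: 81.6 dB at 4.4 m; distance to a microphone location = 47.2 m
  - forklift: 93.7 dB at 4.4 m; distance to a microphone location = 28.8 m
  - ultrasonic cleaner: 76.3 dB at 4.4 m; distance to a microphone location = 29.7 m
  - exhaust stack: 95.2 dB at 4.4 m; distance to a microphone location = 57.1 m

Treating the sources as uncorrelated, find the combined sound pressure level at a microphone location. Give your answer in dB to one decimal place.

Propagate each source to the receiver with L = L_ref − 20·log₁₀(r/r_ref), then add intensities.
milling machine: 81.6 − 20·log₁₀(47.2/4.4) = 81.6 − 20.61 = 60.99 dB.
forklift: 93.7 − 20·log₁₀(28.8/4.4) = 93.7 − 16.32 = 77.38 dB.
ultrasonic cleaner: 76.3 − 20·log₁₀(29.7/4.4) = 76.3 − 16.59 = 59.71 dB.
exhaust stack: 95.2 − 20·log₁₀(57.1/4.4) = 95.2 − 22.26 = 72.94 dB.
Σ 10^(L/10) = 7.657e+07 → L_total = 10·log₁₀(7.657e+07) = 78.84 dB.

78.8 dB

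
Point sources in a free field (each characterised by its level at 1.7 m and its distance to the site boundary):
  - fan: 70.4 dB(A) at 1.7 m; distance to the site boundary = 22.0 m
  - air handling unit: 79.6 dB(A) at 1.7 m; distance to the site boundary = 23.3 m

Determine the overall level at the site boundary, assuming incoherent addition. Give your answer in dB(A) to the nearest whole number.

Propagate each source to the receiver with L = L_ref − 20·log₁₀(r/r_ref), then add intensities.
fan: 70.4 − 20·log₁₀(22.0/1.7) = 70.4 − 22.24 = 48.16 dB(A).
air handling unit: 79.6 − 20·log₁₀(23.3/1.7) = 79.6 − 22.74 = 56.86 dB(A).
Σ 10^(L/10) = 5.510e+05 → L_total = 10·log₁₀(5.510e+05) = 57.41 dB(A).

57 dB(A)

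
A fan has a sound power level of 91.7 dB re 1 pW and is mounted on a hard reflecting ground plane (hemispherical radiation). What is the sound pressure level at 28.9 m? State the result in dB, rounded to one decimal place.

54.5 dB

L_p = L_w − 10·log₁₀(2π·r²) with r = 28.9 m.
2π·r² = 5248 m², 10·log₁₀ of that is 37.200 dB.
L_p = 91.7 − 37.200 = 54.50 dB.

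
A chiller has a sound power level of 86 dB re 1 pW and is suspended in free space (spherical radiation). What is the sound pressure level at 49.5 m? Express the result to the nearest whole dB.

Free-field spherical radiation: L_p = L_w − 10·log₁₀(4π·r²), r = 49.5 m.
4π·r² = 3.079e+04 m², 10·log₁₀ of that is 44.884 dB.
L_p = 86 − 44.884 = 41.12 dB.

41 dB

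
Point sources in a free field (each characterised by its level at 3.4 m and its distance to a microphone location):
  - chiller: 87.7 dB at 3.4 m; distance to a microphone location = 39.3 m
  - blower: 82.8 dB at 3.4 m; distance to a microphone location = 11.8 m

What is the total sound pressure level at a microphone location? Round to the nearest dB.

73 dB

Apply inverse-square spreading to bring every level to the receiver, then sum 10^(L/10).
chiller: 87.7 − 20·log₁₀(39.3/3.4) = 87.7 − 21.26 = 66.44 dB.
blower: 82.8 − 20·log₁₀(11.8/3.4) = 82.8 − 10.81 = 71.99 dB.
Σ 10^(L/10) = 2.023e+07 → L_total = 10·log₁₀(2.023e+07) = 73.06 dB.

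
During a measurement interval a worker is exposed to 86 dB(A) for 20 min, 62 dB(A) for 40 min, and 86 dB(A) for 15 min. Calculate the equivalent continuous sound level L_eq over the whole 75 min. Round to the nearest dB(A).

83 dB(A)

The energy average is taken in the linear domain: L_eq = 10·log₁₀[(Σ tᵢ·10^(Lᵢ/10))/T], T = 75 min.
Σ tᵢ·10^(Lᵢ/10) = 20·10^(86/10) + 40·10^(62/10) + 15·10^(86/10) = 1.400e+10.
L_eq = 10·log₁₀(1.400e+10/75) = 82.71 dB(A).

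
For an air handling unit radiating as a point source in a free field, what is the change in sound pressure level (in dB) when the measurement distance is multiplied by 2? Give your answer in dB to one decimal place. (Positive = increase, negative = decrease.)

-6.0 dB

Point-source spreading: ΔL = −20·log₁₀(r₂/r₁).
ΔL = −20·log₁₀(2) = -6.02 dB.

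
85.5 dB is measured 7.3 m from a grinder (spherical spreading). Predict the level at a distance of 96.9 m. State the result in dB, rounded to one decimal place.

63.0 dB

Spherical spreading from a point source gives a 20·log₁₀(r₂/r₁) drop.
L₂ = 85.5 − 20·log₁₀(96.9/7.3) = 85.5 − 22.460 = 63.04 dB.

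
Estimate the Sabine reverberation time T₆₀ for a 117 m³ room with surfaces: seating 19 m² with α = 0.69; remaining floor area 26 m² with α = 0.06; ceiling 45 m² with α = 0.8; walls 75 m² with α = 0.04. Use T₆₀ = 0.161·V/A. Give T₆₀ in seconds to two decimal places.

A = Σ Sᵢαᵢ = 19·0.69 + 26·0.06 + 45·0.8 + 75·0.04 = 53.67 m².
T₆₀ = 0.161 × 117 / 53.67 = 0.351 s.

0.35 s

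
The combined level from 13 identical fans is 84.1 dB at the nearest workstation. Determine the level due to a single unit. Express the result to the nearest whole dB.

73 dB

13 equal contributions raise the level by 10·log₁₀ 13 = 11.139 dB, so each unit alone gives 84.1 − 11.139.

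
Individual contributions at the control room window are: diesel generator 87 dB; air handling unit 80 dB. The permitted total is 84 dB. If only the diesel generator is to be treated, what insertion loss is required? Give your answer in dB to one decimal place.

5.2 dB

The untreated sources together contribute 10^(80/10) = 1.000e+08, i.e. 80.00 dB.
The limit corresponds to 10^(84/10) = 2.512e+08; subtracting the fixed part leaves 1.512e+08 for the diesel generator, i.e. 81.80 dB.
Required insertion loss = 87 − 81.80 = 5.20 dB.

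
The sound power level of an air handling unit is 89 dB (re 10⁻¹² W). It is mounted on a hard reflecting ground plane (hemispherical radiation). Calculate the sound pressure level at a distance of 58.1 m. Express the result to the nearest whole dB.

L_p = L_w − 10·log₁₀(2π·r²) with r = 58.1 m.
2π·r² = 2.121e+04 m², 10·log₁₀ of that is 43.265 dB.
L_p = 89 − 43.265 = 45.73 dB.

46 dB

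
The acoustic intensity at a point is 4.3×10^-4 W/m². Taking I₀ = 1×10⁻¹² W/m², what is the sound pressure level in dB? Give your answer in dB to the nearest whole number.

Dividing by I₀ shifts the exponent by 12: I/I₀ = 4.3×10^8.
L = 10·(0.6335 + 8) = 86.33 dB.

86 dB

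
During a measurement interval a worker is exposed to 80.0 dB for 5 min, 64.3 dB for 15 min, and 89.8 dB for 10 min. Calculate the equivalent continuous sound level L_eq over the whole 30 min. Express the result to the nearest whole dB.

L_eq = 10·log₁₀[(1/T)·Σ tᵢ·10^(Lᵢ/10)] with T = 30 min.
Σ tᵢ·10^(Lᵢ/10) = 5·10^(80.0/10) + 15·10^(64.3/10) + 10·10^(89.8/10) = 1.009e+10.
L_eq = 10·log₁₀(1.009e+10/30) = 85.27 dB.

85 dB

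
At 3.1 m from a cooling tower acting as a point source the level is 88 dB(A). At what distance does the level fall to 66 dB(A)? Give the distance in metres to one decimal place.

The 22.0 dB drop corresponds to a distance ratio of 10^(22.0/20) for a point source.
r₂ = 3.1·10^((88−66)/20) = 3.1·10^(22.0/20) = 39.03 m.

39.0 m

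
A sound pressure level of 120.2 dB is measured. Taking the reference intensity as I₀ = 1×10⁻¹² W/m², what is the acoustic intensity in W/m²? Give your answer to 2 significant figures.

I = I₀·10^(L/10) = 10⁻¹² × 10^(120.2/10) = 10^(0.020).

1.0 W/m²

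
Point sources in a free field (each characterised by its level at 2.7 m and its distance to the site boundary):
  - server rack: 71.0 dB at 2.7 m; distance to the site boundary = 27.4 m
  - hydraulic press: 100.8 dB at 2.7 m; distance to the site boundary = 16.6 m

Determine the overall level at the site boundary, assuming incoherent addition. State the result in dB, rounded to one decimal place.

Apply inverse-square spreading to bring every level to the receiver, then sum 10^(L/10).
server rack: 71.0 − 20·log₁₀(27.4/2.7) = 71.0 − 20.13 = 50.87 dB.
hydraulic press: 100.8 − 20·log₁₀(16.6/2.7) = 100.8 − 15.77 = 85.03 dB.
Σ 10^(L/10) = 3.182e+08 → L_total = 10·log₁₀(3.182e+08) = 85.03 dB.

85.0 dB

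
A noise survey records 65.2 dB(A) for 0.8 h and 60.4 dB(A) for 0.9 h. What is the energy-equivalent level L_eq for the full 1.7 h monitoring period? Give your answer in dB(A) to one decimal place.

Weight each interval's intensity by its duration and average over T = 1.7 h:
Σ tᵢ·10^(Lᵢ/10) = 0.8·10^(65.2/10) + 0.9·10^(60.4/10) = 3.636e+06.
L_eq = 10·log₁₀(3.636e+06/1.7) = 63.30 dB(A).

63.3 dB(A)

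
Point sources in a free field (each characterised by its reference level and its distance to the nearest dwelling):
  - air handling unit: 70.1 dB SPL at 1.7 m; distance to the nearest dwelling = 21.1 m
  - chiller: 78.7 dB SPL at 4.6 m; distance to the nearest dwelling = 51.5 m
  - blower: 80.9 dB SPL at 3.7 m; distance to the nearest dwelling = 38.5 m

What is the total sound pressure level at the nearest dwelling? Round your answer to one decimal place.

Apply inverse-square spreading to bring every level to the receiver, then sum 10^(L/10).
air handling unit: 70.1 − 20·log₁₀(21.1/1.7) = 70.1 − 21.88 = 48.22 dB SPL.
chiller: 78.7 − 20·log₁₀(51.5/4.6) = 78.7 − 20.98 = 57.72 dB SPL.
blower: 80.9 − 20·log₁₀(38.5/3.7) = 80.9 − 20.35 = 60.55 dB SPL.
Σ 10^(L/10) = 1.794e+06 → L_total = 10·log₁₀(1.794e+06) = 62.54 dB SPL.

62.5 dB SPL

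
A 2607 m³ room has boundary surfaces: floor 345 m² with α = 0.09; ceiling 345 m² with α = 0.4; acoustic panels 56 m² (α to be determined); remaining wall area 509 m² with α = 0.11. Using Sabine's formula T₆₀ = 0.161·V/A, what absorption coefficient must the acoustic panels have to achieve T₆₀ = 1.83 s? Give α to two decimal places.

From T₆₀ = 0.161·V/A, the target T₆₀ = 1.83 s needs A = 0.161·2607/1.83 = 229.36 m².
Absorption from the other surfaces = 345·0.09 + 345·0.4 + 509·0.11 = 225.04 m², so the acoustic panels must supply 4.32 m² over 56 m².
α = 4.32/56 = 0.077.

0.08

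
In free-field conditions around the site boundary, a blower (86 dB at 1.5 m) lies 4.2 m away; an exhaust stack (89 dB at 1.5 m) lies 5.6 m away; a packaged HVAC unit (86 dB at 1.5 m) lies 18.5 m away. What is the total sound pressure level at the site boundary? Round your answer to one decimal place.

80.4 dB

Apply inverse-square spreading to bring every level to the receiver, then sum 10^(L/10).
blower: 86 − 20·log₁₀(4.2/1.5) = 86 − 8.94 = 77.06 dB.
exhaust stack: 89 − 20·log₁₀(5.6/1.5) = 89 − 11.44 = 77.56 dB.
packaged HVAC unit: 86 − 20·log₁₀(18.5/1.5) = 86 − 21.82 = 64.18 dB.
Σ 10^(L/10) = 1.104e+08 → L_total = 10·log₁₀(1.104e+08) = 80.43 dB.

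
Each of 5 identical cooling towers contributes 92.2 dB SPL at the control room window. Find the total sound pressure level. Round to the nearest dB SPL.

99 dB SPL

L_total = L₁ + 10·log₁₀ N for N identical incoherent sources.
L_total = 92.2 + 10·log₁₀(5) = 92.2 + 6.990 = 99.19 dB SPL.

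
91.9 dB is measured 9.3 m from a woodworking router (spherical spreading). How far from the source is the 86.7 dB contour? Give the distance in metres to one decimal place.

Point-source spreading drops the level by 20·log₁₀(r₂/r₁); inverting, r₂/r₁ = 10^(ΔL/20).
r₂ = 9.3·10^((91.9−86.7)/20) = 9.3·10^(5.2/20) = 16.92 m.

16.9 m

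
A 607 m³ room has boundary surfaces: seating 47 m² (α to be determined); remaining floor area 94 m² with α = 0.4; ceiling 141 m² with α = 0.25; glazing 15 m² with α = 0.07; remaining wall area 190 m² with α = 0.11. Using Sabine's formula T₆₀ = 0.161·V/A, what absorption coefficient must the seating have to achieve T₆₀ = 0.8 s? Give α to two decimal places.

0.58

Required total absorption A = 0.161·607/0.8 = 122.16 m².
Absorption from the other surfaces = 94·0.4 + 141·0.25 + 15·0.07 + 190·0.11 = 94.80 m², so the seating must supply 27.36 m² over 47 m².
α = 27.36/47 = 0.582.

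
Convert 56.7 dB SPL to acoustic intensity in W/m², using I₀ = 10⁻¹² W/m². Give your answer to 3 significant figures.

I/I₀ = 10^(56.7/10) = 4.677e+05, so I = 4.677e+05 × 10⁻¹² W/m².

4.68e-07 W/m²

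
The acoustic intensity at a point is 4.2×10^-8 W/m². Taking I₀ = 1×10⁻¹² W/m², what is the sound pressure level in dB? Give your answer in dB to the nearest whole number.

I/I₀ = 4.2×10^-8/10⁻¹² = 4.2×10^4, and L = 10·log₁₀(I/I₀).
L = 10·(0.6232 + 4) = 46.23 dB.

46 dB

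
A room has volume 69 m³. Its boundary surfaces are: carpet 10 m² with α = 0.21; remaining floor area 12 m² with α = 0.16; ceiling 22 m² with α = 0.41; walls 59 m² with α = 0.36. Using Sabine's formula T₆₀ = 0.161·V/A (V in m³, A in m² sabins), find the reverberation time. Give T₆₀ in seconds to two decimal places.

A = Σ Sᵢαᵢ = 10·0.21 + 12·0.16 + 22·0.41 + 59·0.36 = 34.28 m².
T₆₀ = 0.161 × 69 / 34.28 = 0.324 s.

0.32 s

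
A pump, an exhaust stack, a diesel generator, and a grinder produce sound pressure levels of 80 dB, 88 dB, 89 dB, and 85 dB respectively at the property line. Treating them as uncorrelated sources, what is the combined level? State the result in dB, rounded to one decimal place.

92.7 dB

For uncorrelated sources the intensities add, so convert each level to linear form, sum, and take 10·log₁₀ of the total.
Σ 10^(L/10) = 10^(80/10) + 10^(88/10) + 10^(89/10) + 10^(85/10) = 1.842e+09.
L_total = 10·log₁₀(1.842e+09) = 92.65 dB.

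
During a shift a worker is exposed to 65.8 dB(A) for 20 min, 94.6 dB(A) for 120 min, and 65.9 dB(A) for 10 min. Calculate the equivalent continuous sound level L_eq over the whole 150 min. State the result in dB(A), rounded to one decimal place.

93.6 dB(A)

L_eq = 10·log₁₀[(1/T)·Σ tᵢ·10^(Lᵢ/10)] with T = 150 min.
Σ tᵢ·10^(Lᵢ/10) = 20·10^(65.8/10) + 120·10^(94.6/10) + 10·10^(65.9/10) = 3.462e+11.
L_eq = 10·log₁₀(3.462e+11/150) = 93.63 dB(A).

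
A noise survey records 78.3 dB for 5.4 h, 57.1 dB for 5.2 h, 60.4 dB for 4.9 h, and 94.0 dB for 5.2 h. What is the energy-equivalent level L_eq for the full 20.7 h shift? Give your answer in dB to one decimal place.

88.1 dB

L_eq = 10·log₁₀[(1/T)·Σ tᵢ·10^(Lᵢ/10)] with T = 20.7 h.
Σ tᵢ·10^(Lᵢ/10) = 5.4·10^(78.3/10) + 5.2·10^(57.1/10) + 4.9·10^(60.4/10) + 5.2·10^(94.0/10) = 1.343e+10.
L_eq = 10·log₁₀(1.343e+10/20.7) = 88.12 dB.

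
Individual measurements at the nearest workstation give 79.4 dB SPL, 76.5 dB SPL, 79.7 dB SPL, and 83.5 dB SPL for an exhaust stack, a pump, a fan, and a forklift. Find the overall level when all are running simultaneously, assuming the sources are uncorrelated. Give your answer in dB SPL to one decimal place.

Incoherent sources combine by intensity addition: L_total = 10·log₁₀(Σ 10^(L_i/10)).
Σ 10^(L/10) = 10^(79.4/10) + 10^(76.5/10) + 10^(79.7/10) + 10^(83.5/10) = 4.490e+08.
L_total = 10·log₁₀(4.490e+08) = 86.52 dB SPL.

86.5 dB SPL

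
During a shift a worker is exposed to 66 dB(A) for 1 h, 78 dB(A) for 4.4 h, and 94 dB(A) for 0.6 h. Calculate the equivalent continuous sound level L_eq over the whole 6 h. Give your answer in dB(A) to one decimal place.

84.7 dB(A)

The energy average is taken in the linear domain: L_eq = 10·log₁₀[(Σ tᵢ·10^(Lᵢ/10))/T], T = 6 h.
Σ tᵢ·10^(Lᵢ/10) = 1·10^(66/10) + 4.4·10^(78/10) + 0.6·10^(94/10) = 1.789e+09.
L_eq = 10·log₁₀(1.789e+09/6) = 84.74 dB(A).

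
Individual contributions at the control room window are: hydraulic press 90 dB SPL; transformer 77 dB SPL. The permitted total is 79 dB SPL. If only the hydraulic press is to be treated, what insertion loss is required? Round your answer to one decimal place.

15.3 dB

Everything except the hydraulic press sums to 10^(77/10) = 5.012e+07 in linear terms, 77.00 dB SPL.
The limit corresponds to 10^(79/10) = 7.943e+07; subtracting the fixed part leaves 2.931e+07 for the hydraulic press, i.e. 74.67 dB SPL.
Required insertion loss = 90 − 74.67 = 15.33 dB.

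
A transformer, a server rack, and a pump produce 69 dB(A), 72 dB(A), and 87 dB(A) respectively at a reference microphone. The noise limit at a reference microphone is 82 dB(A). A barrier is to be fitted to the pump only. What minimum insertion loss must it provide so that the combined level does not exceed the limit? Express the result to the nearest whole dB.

Everything except the pump sums to 10^(69/10) + 10^(72/10) = 2.379e+07 in linear terms, 73.76 dB(A).
To meet 82 dB(A) overall, the treated pump may contribute at most 10^(82/10) − 2.379e+07 = 1.347e+08, i.e. 81.29 dB(A).
Required insertion loss = 87 − 81.29 = 5.71 dB.

6 dB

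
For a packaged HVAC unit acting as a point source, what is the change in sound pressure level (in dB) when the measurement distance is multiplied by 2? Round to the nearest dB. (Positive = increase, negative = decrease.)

A point source loses 6 dB per doubling of distance; generally ΔL = −20·log₁₀(r₂/r₁).
ΔL = −20·log₁₀(2) = -6.02 dB.

-6 dB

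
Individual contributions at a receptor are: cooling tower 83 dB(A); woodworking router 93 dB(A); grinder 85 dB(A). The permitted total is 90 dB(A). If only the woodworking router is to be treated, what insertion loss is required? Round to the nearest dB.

Everything except the woodworking router sums to 10^(83/10) + 10^(85/10) = 5.158e+08 in linear terms, 87.12 dB(A).
To meet 90 dB(A) overall, the treated woodworking router may contribute at most 10^(90/10) − 5.158e+08 = 4.842e+08, i.e. 86.85 dB(A).
So the woodworking router must be reduced from 93 to 86.85 dB(A): IL = 6.15 dB.

6 dB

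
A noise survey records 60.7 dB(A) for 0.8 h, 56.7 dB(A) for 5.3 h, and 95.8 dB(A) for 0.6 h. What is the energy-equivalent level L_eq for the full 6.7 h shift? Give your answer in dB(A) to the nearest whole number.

85 dB(A)

L_eq = 10·log₁₀[(1/T)·Σ tᵢ·10^(Lᵢ/10)] with T = 6.7 h.
Σ tᵢ·10^(Lᵢ/10) = 0.8·10^(60.7/10) + 5.3·10^(56.7/10) + 0.6·10^(95.8/10) = 2.285e+09.
L_eq = 10·log₁₀(2.285e+09/6.7) = 85.33 dB(A).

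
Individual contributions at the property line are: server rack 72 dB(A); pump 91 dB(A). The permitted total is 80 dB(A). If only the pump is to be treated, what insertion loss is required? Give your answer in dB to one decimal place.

11.7 dB

The untreated sources together contribute 10^(72/10) = 1.585e+07, i.e. 72.00 dB(A).
The limit corresponds to 10^(80/10) = 1.000e+08; subtracting the fixed part leaves 8.415e+07 for the pump, i.e. 79.25 dB(A).
Required insertion loss = 91 − 79.25 = 11.75 dB.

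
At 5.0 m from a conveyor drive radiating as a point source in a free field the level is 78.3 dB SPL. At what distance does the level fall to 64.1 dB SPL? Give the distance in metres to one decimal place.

25.6 m

For a point source L₁ − L₂ = 20·log₁₀(r₂/r₁), so r₂ = r₁·10^((L₁−L₂)/20).
r₂ = 5.0·10^((78.3−64.1)/20) = 5.0·10^(14.2/20) = 25.64 m.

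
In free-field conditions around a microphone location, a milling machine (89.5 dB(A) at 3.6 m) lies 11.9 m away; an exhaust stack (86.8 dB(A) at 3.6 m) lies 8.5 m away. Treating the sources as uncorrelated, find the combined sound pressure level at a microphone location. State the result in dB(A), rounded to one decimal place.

82.2 dB(A)

Apply inverse-square spreading to bring every level to the receiver, then sum 10^(L/10).
milling machine: 89.5 − 20·log₁₀(11.9/3.6) = 89.5 − 10.38 = 79.12 dB(A).
exhaust stack: 86.8 − 20·log₁₀(8.5/3.6) = 86.8 − 7.46 = 79.34 dB(A).
Σ 10^(L/10) = 1.674e+08 → L_total = 10·log₁₀(1.674e+08) = 82.24 dB(A).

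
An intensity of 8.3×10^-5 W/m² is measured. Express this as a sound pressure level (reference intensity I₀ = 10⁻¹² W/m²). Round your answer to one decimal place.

L = 10·log₁₀(I/I₀) = 10·log₁₀(8.3×10^-5/10⁻¹²) = 10·log₁₀(8.3×10^7).
L = 10·(0.9191 + 7) = 79.19 dB.

79.2 dB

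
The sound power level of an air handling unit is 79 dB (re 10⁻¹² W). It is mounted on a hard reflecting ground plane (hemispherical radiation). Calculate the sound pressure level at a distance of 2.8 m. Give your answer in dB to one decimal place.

The power spreads over a hemisphere of area 2π·r², so L_p = L_w − 10·log₁₀(2π·r²).
2π·r² = 49.26 m², 10·log₁₀ of that is 16.925 dB.
L_p = 79 − 16.925 = 62.08 dB.

62.1 dB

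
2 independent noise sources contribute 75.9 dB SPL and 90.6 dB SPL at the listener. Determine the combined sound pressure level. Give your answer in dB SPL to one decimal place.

Incoherent sources combine by intensity addition: L_total = 10·log₁₀(Σ 10^(L_i/10)).
Σ 10^(L/10) = 10^(75.9/10) + 10^(90.6/10) = 1.187e+09.
L_total = 10·log₁₀(1.187e+09) = 90.74 dB SPL.

90.7 dB SPL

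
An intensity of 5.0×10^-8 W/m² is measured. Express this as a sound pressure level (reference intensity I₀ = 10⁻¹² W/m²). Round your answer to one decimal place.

47.0 dB

Dividing by I₀ shifts the exponent by 12: I/I₀ = 5.0×10^4.
L = 10·(0.6990 + 4) = 46.99 dB.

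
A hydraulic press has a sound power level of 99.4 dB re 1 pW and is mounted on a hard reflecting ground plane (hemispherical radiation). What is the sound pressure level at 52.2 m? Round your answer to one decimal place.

57.1 dB

L_p = L_w − 10·log₁₀(2π·r²) with r = 52.2 m.
2π·r² = 1.712e+04 m², 10·log₁₀ of that is 42.335 dB.
L_p = 99.4 − 42.335 = 57.06 dB.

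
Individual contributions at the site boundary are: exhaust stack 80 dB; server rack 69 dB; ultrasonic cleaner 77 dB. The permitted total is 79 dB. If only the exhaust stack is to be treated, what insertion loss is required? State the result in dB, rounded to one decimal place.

6.7 dB

Fixed contribution from the other sources: Σ 10^(L/10) = 10^(69/10) + 10^(77/10) = 5.806e+07 (77.64 dB).
To meet 79 dB overall, the treated exhaust stack may contribute at most 10^(79/10) − 5.806e+07 = 2.137e+07, i.e. 73.30 dB.
Required insertion loss = 80 − 73.30 = 6.70 dB.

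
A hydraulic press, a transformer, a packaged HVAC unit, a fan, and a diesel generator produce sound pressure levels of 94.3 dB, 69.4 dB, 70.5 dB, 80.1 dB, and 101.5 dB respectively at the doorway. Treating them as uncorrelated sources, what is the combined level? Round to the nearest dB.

For uncorrelated sources the intensities add, so convert each level to linear form, sum, and take 10·log₁₀ of the total.
Σ 10^(L/10) = 10^(94.3/10) + 10^(69.4/10) + 10^(70.5/10) + 10^(80.1/10) + 10^(101.5/10) = 1.694e+10.
L_total = 10·log₁₀(1.694e+10) = 102.29 dB.

102 dB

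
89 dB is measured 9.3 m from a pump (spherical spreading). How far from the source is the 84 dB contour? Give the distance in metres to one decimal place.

Point-source spreading drops the level by 20·log₁₀(r₂/r₁); inverting, r₂/r₁ = 10^(ΔL/20).
r₂ = 9.3·10^((89−84)/20) = 9.3·10^(5.0/20) = 16.54 m.

16.5 m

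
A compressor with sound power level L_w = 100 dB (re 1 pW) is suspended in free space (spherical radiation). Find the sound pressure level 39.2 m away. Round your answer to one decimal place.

L_p = L_w − 10·log₁₀(4π·r²) with r = 39.2 m.
4π·r² = 1.931e+04 m², 10·log₁₀ of that is 42.858 dB.
L_p = 100 − 42.858 = 57.14 dB.

57.1 dB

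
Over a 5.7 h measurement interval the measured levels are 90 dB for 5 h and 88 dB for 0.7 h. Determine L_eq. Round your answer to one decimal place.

L_eq = 10·log₁₀[(1/T)·Σ tᵢ·10^(Lᵢ/10)] with T = 5.7 h.
Σ tᵢ·10^(Lᵢ/10) = 5·10^(90/10) + 0.7·10^(88/10) = 5.442e+09.
L_eq = 10·log₁₀(5.442e+09/5.7) = 89.80 dB.

89.8 dB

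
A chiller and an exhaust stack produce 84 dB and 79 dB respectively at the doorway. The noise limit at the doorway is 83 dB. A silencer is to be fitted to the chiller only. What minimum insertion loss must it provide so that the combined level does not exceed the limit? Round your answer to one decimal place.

3.2 dB

Everything except the chiller sums to 10^(79/10) = 7.943e+07 in linear terms, 79.00 dB.
To meet 83 dB overall, the treated chiller may contribute at most 10^(83/10) − 7.943e+07 = 1.201e+08, i.e. 80.80 dB.
Required insertion loss = 84 − 80.80 = 3.20 dB.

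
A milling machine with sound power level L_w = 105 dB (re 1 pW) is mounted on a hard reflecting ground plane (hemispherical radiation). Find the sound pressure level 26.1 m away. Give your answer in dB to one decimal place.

68.7 dB

The power spreads over a hemisphere of area 2π·r², so L_p = L_w − 10·log₁₀(2π·r²).
2π·r² = 4280 m², 10·log₁₀ of that is 36.315 dB.
L_p = 105 − 36.315 = 68.69 dB.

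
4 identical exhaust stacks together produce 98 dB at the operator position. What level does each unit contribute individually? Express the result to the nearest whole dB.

92 dB

Dividing the total intensity by 4 lowers the level by 10·log₁₀ 4 = 6.021 dB: L₁ = 98 − 6.021.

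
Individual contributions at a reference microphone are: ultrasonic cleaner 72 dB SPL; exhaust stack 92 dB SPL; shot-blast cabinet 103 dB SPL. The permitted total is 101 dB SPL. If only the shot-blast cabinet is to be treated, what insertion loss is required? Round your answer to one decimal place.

Everything except the shot-blast cabinet sums to 10^(72/10) + 10^(92/10) = 1.601e+09 in linear terms, 92.04 dB SPL.
The limit corresponds to 10^(101/10) = 1.259e+10; subtracting the fixed part leaves 1.099e+10 for the shot-blast cabinet, i.e. 100.41 dB SPL.
Required insertion loss = 103 − 100.41 = 2.59 dB.

2.6 dB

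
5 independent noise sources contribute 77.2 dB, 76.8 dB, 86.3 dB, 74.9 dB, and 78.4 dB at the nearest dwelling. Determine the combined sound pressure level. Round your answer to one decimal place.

88.0 dB

For uncorrelated sources the intensities add, so convert each level to linear form, sum, and take 10·log₁₀ of the total.
Σ 10^(L/10) = 10^(77.2/10) + 10^(76.8/10) + 10^(86.3/10) + 10^(74.9/10) + 10^(78.4/10) = 6.270e+08.
L_total = 10·log₁₀(6.270e+08) = 87.97 dB.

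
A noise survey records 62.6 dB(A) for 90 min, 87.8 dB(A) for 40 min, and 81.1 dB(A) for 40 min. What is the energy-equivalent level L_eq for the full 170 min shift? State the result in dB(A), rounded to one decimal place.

82.4 dB(A)

Weight each interval's intensity by its duration and average over T = 170 min:
Σ tᵢ·10^(Lᵢ/10) = 90·10^(62.6/10) + 40·10^(87.8/10) + 40·10^(81.1/10) = 2.942e+10.
L_eq = 10·log₁₀(2.942e+10/170) = 82.38 dB(A).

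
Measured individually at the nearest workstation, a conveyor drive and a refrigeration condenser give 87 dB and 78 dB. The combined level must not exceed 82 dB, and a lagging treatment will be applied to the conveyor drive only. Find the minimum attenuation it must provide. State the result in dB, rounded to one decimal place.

7.2 dB

The untreated sources together contribute 10^(78/10) = 6.310e+07, i.e. 78.00 dB.
To meet 82 dB overall, the treated conveyor drive may contribute at most 10^(82/10) − 6.310e+07 = 9.539e+07, i.e. 79.80 dB.
Required insertion loss = 87 − 79.80 = 7.20 dB.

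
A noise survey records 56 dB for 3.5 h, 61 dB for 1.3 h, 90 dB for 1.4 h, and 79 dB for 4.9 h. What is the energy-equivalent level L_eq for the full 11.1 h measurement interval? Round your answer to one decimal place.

82.1 dB

The energy average is taken in the linear domain: L_eq = 10·log₁₀[(Σ tᵢ·10^(Lᵢ/10))/T], T = 11.1 h.
Σ tᵢ·10^(Lᵢ/10) = 3.5·10^(56/10) + 1.3·10^(61/10) + 1.4·10^(90/10) + 4.9·10^(79/10) = 1.792e+09.
L_eq = 10·log₁₀(1.792e+09/11.1) = 82.08 dB.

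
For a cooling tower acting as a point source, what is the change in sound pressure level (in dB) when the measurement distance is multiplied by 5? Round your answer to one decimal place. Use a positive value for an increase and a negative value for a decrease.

Point-source spreading: ΔL = −20·log₁₀(r₂/r₁).
ΔL = −20·log₁₀(5) = -13.98 dB.

-14.0 dB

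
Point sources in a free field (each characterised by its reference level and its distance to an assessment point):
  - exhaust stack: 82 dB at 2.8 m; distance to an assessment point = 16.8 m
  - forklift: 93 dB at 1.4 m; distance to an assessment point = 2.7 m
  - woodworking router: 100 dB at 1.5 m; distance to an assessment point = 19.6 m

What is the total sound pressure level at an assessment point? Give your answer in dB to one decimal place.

Apply inverse-square spreading to bring every level to the receiver, then sum 10^(L/10).
exhaust stack: 82 − 20·log₁₀(16.8/2.8) = 82 − 15.56 = 66.44 dB.
forklift: 93 − 20·log₁₀(2.7/1.4) = 93 − 5.70 = 87.30 dB.
woodworking router: 100 − 20·log₁₀(19.6/1.5) = 100 − 22.32 = 77.68 dB.
Σ 10^(L/10) = 5.994e+08 → L_total = 10·log₁₀(5.994e+08) = 87.78 dB.

87.8 dB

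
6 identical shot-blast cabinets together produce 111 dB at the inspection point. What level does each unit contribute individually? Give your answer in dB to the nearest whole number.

103 dB

6 equal contributions raise the level by 10·log₁₀ 6 = 7.782 dB, so each unit alone gives 111 − 7.782.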